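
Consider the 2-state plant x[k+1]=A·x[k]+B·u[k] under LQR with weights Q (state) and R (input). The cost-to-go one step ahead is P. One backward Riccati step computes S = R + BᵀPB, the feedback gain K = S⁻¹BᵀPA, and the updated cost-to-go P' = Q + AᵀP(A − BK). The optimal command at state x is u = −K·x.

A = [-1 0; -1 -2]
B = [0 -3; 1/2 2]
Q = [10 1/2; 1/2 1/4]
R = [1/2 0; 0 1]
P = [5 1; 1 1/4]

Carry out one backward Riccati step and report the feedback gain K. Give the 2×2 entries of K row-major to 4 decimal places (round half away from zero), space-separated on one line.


BᵀP = [0.5000 0.1250; -13.0000 -2.5000]
S = R + BᵀPB = [1/2 0; 0 1] + [0.0625 -1.2500; -1.2500 34.0000] = [0.5625 -1.2500; -1.2500 35.0000]
BᵀPA = [-0.6250 -0.2500; 15.5000 5.0000]
K = S⁻¹·BᵀPA = [-0.1379 -0.1379; 0.4379 0.1379]
A−BK = [0.3138 0.4138; -1.8069 -2.2069]
AᵀP(A−BK) = [0.3759 0.2759; 0.2759 0.2759]
P' = Q + AᵀP(A−BK) = [10.3759 0.7759; 0.7759 0.5259]
tr(P') = 10.9017

-0.1379 -0.1379 0.4379 0.1379


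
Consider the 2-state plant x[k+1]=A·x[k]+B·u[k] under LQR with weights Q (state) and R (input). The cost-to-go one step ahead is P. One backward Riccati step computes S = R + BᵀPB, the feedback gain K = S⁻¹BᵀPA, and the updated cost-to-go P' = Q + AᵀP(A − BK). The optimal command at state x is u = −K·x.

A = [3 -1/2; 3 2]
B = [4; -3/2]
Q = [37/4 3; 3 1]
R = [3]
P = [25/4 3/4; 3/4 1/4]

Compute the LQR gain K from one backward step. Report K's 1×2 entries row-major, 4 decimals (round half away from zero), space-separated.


0.8407 -0.0707

BᵀP = [23.8750 2.6250]
S = R + BᵀPB = [3] + [91.5625] = [94.5625]
BᵀPA = [79.5000 -6.6875]
K = S⁻¹·BᵀPA = [0.8407 -0.0707]
A−BK = [-0.3629 -0.2171; 4.2611 1.8939]
AᵀP(A−BK) = [5.1633 1.1223; 1.1223 0.5896]
P' = Q + AᵀP(A−BK) = [14.4133 4.1223; 4.1223 1.5896]
tr(P') = 16.0028


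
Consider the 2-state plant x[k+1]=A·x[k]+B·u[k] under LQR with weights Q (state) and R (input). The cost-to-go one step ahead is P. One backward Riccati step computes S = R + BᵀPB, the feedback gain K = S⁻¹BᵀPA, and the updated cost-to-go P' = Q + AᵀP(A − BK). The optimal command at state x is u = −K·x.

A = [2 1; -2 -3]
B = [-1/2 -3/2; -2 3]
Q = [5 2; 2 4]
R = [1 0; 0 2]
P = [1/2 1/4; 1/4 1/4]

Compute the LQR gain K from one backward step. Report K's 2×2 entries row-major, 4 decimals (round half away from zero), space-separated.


BᵀP = [-0.7500 -0.6250; 0.0000 0.3750]
S = R + BᵀPB = [1 0; 0 2] + [1.6250 -0.7500; -0.7500 1.1250] = [2.6250 -0.7500; -0.7500 3.1250]
BᵀPA = [-0.2500 1.1250; -0.7500 -1.1250]
K = S⁻¹·BᵀPA = [-0.1759 0.3497; -0.2822 -0.2761]
A−BK = [1.4888 0.7607; -1.5051 -1.4724]
AᵀP(A−BK) = [0.7444 0.3804; 0.3804 0.5460]
P' = Q + AᵀP(A−BK) = [5.7444 2.3804; 2.3804 4.5460]
tr(P') = 10.2904

-0.1759 0.3497 -0.2822 -0.2761


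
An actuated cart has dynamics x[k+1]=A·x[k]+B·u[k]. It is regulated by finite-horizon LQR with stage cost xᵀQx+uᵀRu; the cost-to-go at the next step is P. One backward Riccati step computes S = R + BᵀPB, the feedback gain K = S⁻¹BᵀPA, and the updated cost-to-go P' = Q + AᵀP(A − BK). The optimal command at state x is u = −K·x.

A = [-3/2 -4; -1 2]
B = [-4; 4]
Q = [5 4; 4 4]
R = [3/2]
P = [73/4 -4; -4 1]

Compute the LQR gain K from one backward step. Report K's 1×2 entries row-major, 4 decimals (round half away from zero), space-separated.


BᵀP = [-89.0000 20.0000]
S = R + BᵀPB = [3/2] + [436.0000] = [437.5000]
BᵀPA = [113.5000 396.0000]
K = S⁻¹·BᵀPA = [0.2594 0.9051]
A−BK = [-0.4623 -0.3794; -2.0377 -1.6206]
AᵀP(A−BK) = [0.6174 0.7663; 0.7663 1.5634]
P' = Q + AᵀP(A−BK) = [5.6174 4.7663; 4.7663 5.5634]
tr(P') = 11.1808

0.2594 0.9051


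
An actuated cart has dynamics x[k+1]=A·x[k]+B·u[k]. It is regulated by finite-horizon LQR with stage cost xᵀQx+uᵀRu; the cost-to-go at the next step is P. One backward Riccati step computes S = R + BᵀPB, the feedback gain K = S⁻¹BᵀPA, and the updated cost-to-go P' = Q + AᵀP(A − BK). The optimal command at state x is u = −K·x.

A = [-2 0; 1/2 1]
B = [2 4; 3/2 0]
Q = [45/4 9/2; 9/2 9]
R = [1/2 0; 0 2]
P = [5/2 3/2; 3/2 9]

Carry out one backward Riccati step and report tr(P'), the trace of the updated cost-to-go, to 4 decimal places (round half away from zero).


BᵀP = [7.2500 16.5000; 10.0000 6.0000]
S = R + BᵀPB = [1/2 0; 0 2] + [39.2500 29.0000; 29.0000 40.0000] = [39.7500 29.0000; 29.0000 42.0000]
BᵀPA = [-6.2500 16.5000; -17.0000 6.0000]
K = S⁻¹·BᵀPA = [0.2782 0.6264; -0.5969 -0.2897]
A−BK = [-0.1690 -0.0941; 0.0827 0.0604]
AᵀP(A−BK) = [0.8422 0.4906; 0.4906 0.4019]
P' = Q + AᵀP(A−BK) = [12.0922 4.9906; 4.9906 9.4019]
tr(P') = 21.4941

21.4941


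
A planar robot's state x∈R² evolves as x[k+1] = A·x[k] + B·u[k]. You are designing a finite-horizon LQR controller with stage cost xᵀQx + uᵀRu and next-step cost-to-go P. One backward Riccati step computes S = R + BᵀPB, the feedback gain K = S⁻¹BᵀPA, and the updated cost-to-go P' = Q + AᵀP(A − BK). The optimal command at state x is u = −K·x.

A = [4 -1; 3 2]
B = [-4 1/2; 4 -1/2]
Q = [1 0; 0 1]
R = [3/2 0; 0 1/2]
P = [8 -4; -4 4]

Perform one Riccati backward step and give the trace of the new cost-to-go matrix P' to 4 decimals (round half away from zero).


BᵀP = [-48.0000 32.0000; 6.0000 -4.0000]
S = R + BᵀPB = [3/2 0; 0 1/2] + [320.0000 -40.0000; -40.0000 5.0000] = [321.5000 -40.0000; -40.0000 5.5000]
BᵀPA = [-96.0000 112.0000; 12.0000 -14.0000]
K = S⁻¹·BᵀPA = [-0.2853 0.3328; 0.1070 -0.1248]
A−BK = [2.8053 0.3938; 4.1947 0.6062]
AᵀP(A−BK) = [39.3284 5.4502; 5.4502 0.9747]
P' = Q + AᵀP(A−BK) = [40.3284 5.4502; 5.4502 1.9747]
tr(P') = 42.3031

42.3031


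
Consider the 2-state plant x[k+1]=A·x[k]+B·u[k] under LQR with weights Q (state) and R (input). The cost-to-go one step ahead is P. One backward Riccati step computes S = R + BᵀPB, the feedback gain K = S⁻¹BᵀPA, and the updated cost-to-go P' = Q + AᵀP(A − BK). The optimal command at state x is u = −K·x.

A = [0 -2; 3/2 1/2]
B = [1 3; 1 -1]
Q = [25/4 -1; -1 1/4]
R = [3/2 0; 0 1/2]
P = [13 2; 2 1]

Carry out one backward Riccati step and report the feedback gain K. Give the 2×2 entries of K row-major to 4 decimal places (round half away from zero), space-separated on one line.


0.5252 -0.1031 -0.1367 -0.6307

BᵀP = [15.0000 3.0000; 37.0000 5.0000]
S = R + BᵀPB = [3/2 0; 0 1/2] + [18.0000 42.0000; 42.0000 106.0000] = [19.5000 42.0000; 42.0000 106.5000]
BᵀPA = [4.5000 -28.5000; 7.5000 -71.5000]
K = S⁻¹·BᵀPA = [0.5252 -0.1031; -0.1367 -0.6307]
A−BK = [-0.1151 -0.0048; 0.8381 -0.0276]
AᵀP(A−BK) = [0.9119 -0.0558; -0.0558 0.2164]
P' = Q + AᵀP(A−BK) = [7.1619 -1.0558; -1.0558 0.4664]
tr(P') = 7.6283


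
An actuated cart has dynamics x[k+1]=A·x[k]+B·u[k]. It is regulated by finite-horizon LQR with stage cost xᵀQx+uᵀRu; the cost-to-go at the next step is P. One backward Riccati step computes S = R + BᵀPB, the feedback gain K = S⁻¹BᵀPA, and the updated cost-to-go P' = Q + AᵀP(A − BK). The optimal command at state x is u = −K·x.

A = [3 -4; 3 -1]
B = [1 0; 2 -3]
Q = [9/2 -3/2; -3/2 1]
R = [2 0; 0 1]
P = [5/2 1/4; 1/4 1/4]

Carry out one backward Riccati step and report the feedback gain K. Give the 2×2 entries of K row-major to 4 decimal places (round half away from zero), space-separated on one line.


BᵀP = [3.0000 0.7500; -0.7500 -0.7500]
S = R + BᵀPB = [2 0; 0 1] + [4.5000 -2.2500; -2.2500 2.2500] = [6.5000 -2.2500; -2.2500 3.2500]
BᵀPA = [11.2500 -12.7500; -4.5000 3.7500]
K = S⁻¹·BᵀPA = [1.6459 -2.0545; -0.2451 -0.2685]
A−BK = [1.3541 -1.9455; -1.0272 2.3035]
AᵀP(A−BK) = [9.6304 -12.5953; -12.5953 17.0623]
P' = Q + AᵀP(A−BK) = [14.1304 -14.0953; -14.0953 18.0623]
tr(P') = 32.1926

1.6459 -2.0545 -0.2451 -0.2685


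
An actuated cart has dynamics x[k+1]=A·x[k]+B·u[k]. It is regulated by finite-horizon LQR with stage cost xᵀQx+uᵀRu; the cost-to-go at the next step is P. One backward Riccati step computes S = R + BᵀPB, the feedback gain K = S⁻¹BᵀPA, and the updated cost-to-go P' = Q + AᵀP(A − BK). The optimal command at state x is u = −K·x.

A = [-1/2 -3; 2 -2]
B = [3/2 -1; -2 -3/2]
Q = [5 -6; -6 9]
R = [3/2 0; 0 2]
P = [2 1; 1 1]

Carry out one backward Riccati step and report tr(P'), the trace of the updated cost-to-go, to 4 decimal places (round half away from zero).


22.1277

BᵀP = [1.0000 -0.5000; -3.5000 -2.5000]
S = R + BᵀPB = [3/2 0; 0 2] + [2.5000 -0.2500; -0.2500 7.2500] = [4.0000 -0.2500; -0.2500 9.2500]
BᵀPA = [-1.5000 -2.0000; -3.2500 15.5000]
K = S⁻¹·BᵀPA = [-0.3976 -0.3959; -0.3621 1.6650]
A−BK = [-0.2657 -0.7411; 0.6616 -0.2944]
AᵀP(A−BK) = [0.7267 -1.1827; -1.1827 7.4010]
P' = Q + AᵀP(A−BK) = [5.7267 -7.1827; -7.1827 16.4010]
tr(P') = 22.1277


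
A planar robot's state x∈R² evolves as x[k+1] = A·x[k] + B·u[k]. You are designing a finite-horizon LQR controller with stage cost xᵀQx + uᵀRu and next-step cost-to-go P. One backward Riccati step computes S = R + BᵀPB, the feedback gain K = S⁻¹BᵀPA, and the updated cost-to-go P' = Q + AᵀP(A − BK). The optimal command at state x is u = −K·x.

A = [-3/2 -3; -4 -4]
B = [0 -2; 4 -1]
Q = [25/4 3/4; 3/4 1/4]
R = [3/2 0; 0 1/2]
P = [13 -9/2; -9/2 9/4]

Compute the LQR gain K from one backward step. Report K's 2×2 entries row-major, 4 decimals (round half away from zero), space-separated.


-0.7279 -0.5407 0.6776 1.4177

BᵀP = [-18.0000 9.0000; -21.5000 6.7500]
S = R + BᵀPB = [3/2 0; 0 1/2] + [36.0000 27.0000; 27.0000 36.2500] = [37.5000 27.0000; 27.0000 36.7500]
BᵀPA = [-9.0000 18.0000; 5.2500 37.5000]
K = S⁻¹·BᵀPA = [-0.7279 -0.5407; 0.6776 1.4177]
A−BK = [-0.1447 -0.1646; -0.4107 -0.4194]
AᵀP(A−BK) = [1.1412 1.1906; 1.1906 1.5702]
P' = Q + AᵀP(A−BK) = [7.3912 1.9406; 1.9406 1.8202]
tr(P') = 9.2114


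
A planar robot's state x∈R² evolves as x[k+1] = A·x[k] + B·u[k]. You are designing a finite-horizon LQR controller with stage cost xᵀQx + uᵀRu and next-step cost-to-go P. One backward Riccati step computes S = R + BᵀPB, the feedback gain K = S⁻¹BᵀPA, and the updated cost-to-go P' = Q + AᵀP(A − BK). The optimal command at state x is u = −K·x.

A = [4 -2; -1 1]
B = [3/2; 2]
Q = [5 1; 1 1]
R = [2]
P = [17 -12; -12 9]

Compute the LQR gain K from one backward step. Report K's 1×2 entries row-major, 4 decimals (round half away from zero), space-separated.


BᵀP = [1.5000 0.0000]
S = R + BᵀPB = [2] + [2.2500] = [4.2500]
BᵀPA = [6.0000 -3.0000]
K = S⁻¹·BᵀPA = [1.4118 -0.7059]
A−BK = [1.8824 -0.9412; -3.8235 2.4118]
AᵀP(A−BK) = [368.5294 -212.7647; -212.7647 122.8824]
P' = Q + AᵀP(A−BK) = [373.5294 -211.7647; -211.7647 123.8824]
tr(P') = 497.4118

1.4118 -0.7059


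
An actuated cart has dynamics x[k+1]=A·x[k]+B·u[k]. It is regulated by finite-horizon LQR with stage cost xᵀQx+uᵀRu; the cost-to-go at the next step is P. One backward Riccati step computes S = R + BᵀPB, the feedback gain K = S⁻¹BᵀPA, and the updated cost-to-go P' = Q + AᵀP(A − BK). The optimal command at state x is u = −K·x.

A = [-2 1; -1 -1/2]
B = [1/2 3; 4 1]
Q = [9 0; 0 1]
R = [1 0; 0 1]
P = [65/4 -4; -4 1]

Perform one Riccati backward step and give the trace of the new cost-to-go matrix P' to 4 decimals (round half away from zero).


BᵀP = [-7.8750 2.0000; 44.7500 -11.0000]
S = R + BᵀPB = [1 0; 0 1] + [4.0625 -21.6250; -21.6250 123.2500] = [5.0625 -21.6250; -21.6250 124.2500]
BᵀPA = [13.7500 -8.8750; -78.5000 50.2500]
K = S⁻¹·BᵀPA = [0.0674 -0.0995; -0.6201 0.3871]
A−BK = [-0.1735 -0.1115; -0.6495 -0.4890]
AᵀP(A−BK) = [0.3985 -0.2438; -0.2438 0.1647]
P' = Q + AᵀP(A−BK) = [9.3985 -0.2438; -0.2438 1.1647]
tr(P') = 10.5632

10.5632


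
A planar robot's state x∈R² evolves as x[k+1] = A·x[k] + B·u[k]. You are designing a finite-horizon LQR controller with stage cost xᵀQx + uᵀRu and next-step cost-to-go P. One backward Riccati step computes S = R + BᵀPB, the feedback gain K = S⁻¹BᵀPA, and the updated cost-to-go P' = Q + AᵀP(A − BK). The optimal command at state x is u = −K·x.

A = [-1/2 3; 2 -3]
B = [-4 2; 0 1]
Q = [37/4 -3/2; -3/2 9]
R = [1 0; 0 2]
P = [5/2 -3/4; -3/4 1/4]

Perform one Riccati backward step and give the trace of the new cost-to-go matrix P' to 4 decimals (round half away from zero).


19.5251

BᵀP = [-10.0000 3.0000; 4.2500 -1.2500]
S = R + BᵀPB = [1 0; 0 2] + [40.0000 -17.0000; -17.0000 7.2500] = [41.0000 -17.0000; -17.0000 9.2500]
BᵀPA = [11.0000 -39.0000; -4.6250 16.5000]
K = S⁻¹·BᵀPA = [0.2562 -0.8892; -0.0291 0.1496]
A−BK = [0.5831 -0.8560; 2.0291 -3.1496]
AᵀP(A−BK) = [0.1719 -0.4020; -0.4020 1.1032]
P' = Q + AᵀP(A−BK) = [9.4219 -1.9020; -1.9020 10.1032]
tr(P') = 19.5251


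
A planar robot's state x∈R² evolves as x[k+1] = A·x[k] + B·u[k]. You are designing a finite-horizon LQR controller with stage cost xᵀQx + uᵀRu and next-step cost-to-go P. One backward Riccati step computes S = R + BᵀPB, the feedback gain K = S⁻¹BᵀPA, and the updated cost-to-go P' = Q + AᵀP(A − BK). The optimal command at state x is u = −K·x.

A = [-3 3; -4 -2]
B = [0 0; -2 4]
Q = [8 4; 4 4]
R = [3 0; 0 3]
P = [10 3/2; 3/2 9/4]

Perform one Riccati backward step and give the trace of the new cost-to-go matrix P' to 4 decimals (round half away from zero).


BᵀP = [-3.0000 -4.5000; 6.0000 9.0000]
S = R + BᵀPB = [3 0; 0 3] + [9.0000 -18.0000; -18.0000 36.0000] = [12.0000 -18.0000; -18.0000 39.0000]
BᵀPA = [27.0000 0.0000; -54.0000 0.0000]
K = S⁻¹·BᵀPA = [0.5625 0.0000; -1.1250 0.0000]
A−BK = [-3.0000 3.0000; 1.6250 -2.0000]
AᵀP(A−BK) = [86.0625 -81.0000; -81.0000 81.0000]
P' = Q + AᵀP(A−BK) = [94.0625 -77.0000; -77.0000 85.0000]
tr(P') = 179.0625

179.0625


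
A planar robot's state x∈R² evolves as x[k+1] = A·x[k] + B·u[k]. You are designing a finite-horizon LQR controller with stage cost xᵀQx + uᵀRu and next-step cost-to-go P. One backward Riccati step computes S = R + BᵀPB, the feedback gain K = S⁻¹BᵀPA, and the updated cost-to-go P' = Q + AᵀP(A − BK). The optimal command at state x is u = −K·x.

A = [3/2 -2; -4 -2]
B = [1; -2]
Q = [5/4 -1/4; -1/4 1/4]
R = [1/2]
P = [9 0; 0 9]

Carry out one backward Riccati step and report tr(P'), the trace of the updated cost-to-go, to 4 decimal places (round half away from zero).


69.9643

BᵀP = [9.0000 -18.0000]
S = R + BᵀPB = [1/2] + [45.0000] = [45.5000]
BᵀPA = [85.5000 18.0000]
K = S⁻¹·BᵀPA = [1.8791 0.3956]
A−BK = [-0.3791 -2.3956; -0.2418 -1.2088]
AᵀP(A−BK) = [3.5852 11.1758; 11.1758 64.8791]
P' = Q + AᵀP(A−BK) = [4.8352 10.9258; 10.9258 65.1291]
tr(P') = 69.9643


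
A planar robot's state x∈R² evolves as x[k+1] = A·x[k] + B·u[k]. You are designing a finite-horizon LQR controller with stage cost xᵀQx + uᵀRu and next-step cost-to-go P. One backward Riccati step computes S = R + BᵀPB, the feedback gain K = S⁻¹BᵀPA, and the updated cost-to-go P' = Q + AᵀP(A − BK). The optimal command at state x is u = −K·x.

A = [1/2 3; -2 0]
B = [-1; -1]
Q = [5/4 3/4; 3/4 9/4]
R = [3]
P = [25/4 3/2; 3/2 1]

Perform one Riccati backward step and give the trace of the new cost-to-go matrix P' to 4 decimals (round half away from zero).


21.4198

BᵀP = [-7.7500 -2.5000]
S = R + BᵀPB = [3] + [10.2500] = [13.2500]
BᵀPA = [1.1250 -23.2500]
K = S⁻¹·BᵀPA = [0.0849 -1.7547]
A−BK = [0.5849 1.2453; -1.9151 -1.7547]
AᵀP(A−BK) = [2.4670 2.3491; 2.3491 15.4528]
P' = Q + AᵀP(A−BK) = [3.7170 3.0991; 3.0991 17.7028]
tr(P') = 21.4198


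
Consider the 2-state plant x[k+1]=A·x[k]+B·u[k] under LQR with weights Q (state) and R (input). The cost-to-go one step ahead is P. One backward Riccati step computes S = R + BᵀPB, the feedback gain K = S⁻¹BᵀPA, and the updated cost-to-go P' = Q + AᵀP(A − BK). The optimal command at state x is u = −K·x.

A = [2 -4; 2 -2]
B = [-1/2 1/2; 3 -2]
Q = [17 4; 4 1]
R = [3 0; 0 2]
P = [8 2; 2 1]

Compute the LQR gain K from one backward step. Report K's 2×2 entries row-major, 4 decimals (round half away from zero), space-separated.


BᵀP = [2.0000 2.0000; 0.0000 -1.0000]
S = R + BᵀPB = [3 0; 0 2] + [5.0000 -3.0000; -3.0000 2.0000] = [8.0000 -3.0000; -3.0000 4.0000]
BᵀPA = [8.0000 -12.0000; -2.0000 2.0000]
K = S⁻¹·BᵀPA = [1.1304 -1.8261; 0.3478 -0.8696]
A−BK = [2.3913 -4.4783; -0.6957 1.7391]
AᵀP(A−BK) = [43.6522 -79.1304; -79.1304 143.8261]
P' = Q + AᵀP(A−BK) = [60.6522 -75.1304; -75.1304 144.8261]
tr(P') = 205.4783

1.1304 -1.8261 0.3478 -0.8696


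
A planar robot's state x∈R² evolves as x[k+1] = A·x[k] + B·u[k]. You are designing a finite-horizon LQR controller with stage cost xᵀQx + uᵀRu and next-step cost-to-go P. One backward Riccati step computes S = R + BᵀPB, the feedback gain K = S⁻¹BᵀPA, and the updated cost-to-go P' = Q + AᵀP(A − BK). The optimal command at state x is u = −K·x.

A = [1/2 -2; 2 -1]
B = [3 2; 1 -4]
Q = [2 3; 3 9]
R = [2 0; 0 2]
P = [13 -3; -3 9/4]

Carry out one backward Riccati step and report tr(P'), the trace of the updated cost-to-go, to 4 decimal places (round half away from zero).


12.5666

BᵀP = [36.0000 -6.7500; 38.0000 -15.0000]
S = R + BᵀPB = [2 0; 0 2] + [101.2500 99.0000; 99.0000 136.0000] = [103.2500 99.0000; 99.0000 138.0000]
BᵀPA = [4.5000 -65.2500; -11.0000 -61.0000]
K = S⁻¹·BᵀPA = [0.3845 -0.6668; -0.3555 0.0363]
A−BK = [0.0576 -0.0723; 0.1934 -0.1880]
AᵀP(A−BK) = [0.6089 -0.6001; -0.6001 0.9577]
P' = Q + AᵀP(A−BK) = [2.6089 2.3999; 2.3999 9.9577]
tr(P') = 12.5666


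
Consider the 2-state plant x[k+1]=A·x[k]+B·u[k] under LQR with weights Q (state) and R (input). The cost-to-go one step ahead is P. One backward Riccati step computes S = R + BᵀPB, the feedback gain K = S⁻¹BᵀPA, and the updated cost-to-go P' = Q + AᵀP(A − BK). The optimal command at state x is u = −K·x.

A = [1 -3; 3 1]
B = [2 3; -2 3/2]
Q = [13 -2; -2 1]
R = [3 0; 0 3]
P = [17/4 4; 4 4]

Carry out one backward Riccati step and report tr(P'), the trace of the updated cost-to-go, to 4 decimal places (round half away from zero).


BᵀP = [0.5000 0.0000; 18.7500 18.0000]
S = R + BᵀPB = [3 0; 0 3] + [1.0000 1.5000; 1.5000 83.2500] = [4.0000 1.5000; 1.5000 86.2500]
BᵀPA = [0.5000 -1.5000; 72.7500 -38.2500]
K = S⁻¹·BᵀPA = [-0.1926 -0.2101; 0.8468 -0.4398]
A−BK = [-1.1554 -1.2604; 1.3446 1.2396]
AᵀP(A−BK) = [2.7396 -0.6477; -0.6477 1.1116]
P' = Q + AᵀP(A−BK) = [15.7396 -2.6477; -2.6477 2.1116]
tr(P') = 17.8512

17.8512


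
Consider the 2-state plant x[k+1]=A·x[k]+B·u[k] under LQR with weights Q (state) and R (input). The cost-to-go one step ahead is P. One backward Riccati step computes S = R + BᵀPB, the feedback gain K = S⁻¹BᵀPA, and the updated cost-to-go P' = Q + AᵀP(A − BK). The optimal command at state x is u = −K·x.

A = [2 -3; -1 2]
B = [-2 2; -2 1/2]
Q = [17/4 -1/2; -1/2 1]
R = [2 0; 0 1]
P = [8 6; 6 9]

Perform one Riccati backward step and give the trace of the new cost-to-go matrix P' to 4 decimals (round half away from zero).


BᵀP = [-28.0000 -30.0000; 19.0000 16.5000]
S = R + BᵀPB = [2 0; 0 1] + [116.0000 -71.0000; -71.0000 46.2500] = [118.0000 -71.0000; -71.0000 47.2500]
BᵀPA = [-26.0000 24.0000; 21.5000 -24.0000]
K = S⁻¹·BᵀPA = [0.5575 -1.0664; 1.2928 -2.1104]
A−BK = [0.5295 -0.9121; -0.5313 0.9224]
AᵀP(A−BK) = [3.7007 -6.3536; -6.3536 10.9448]
P' = Q + AᵀP(A−BK) = [7.9507 -6.8536; -6.8536 11.9448]
tr(P') = 19.8955

19.8955


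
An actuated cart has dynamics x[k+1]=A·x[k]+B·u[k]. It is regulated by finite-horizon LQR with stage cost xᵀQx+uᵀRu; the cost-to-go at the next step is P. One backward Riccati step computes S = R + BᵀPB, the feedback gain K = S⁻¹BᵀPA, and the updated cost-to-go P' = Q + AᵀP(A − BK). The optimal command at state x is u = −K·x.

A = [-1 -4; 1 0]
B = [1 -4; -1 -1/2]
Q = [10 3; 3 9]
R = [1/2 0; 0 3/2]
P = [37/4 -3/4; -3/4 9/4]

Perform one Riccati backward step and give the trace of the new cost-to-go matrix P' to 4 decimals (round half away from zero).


BᵀP = [10.0000 -3.0000; -36.6250 1.8750]
S = R + BᵀPB = [1/2 0; 0 3/2] + [13.0000 -38.5000; -38.5000 145.5625] = [13.5000 -38.5000; -38.5000 147.0625]
BᵀPA = [-13.0000 -40.0000; 38.5000 146.5000]
K = S⁻¹·BᵀPA = [-0.8538 -0.4815; 0.0383 0.8701]
A−BK = [0.0069 -0.0380; 0.1653 -0.0465]
AᵀP(A−BK) = [0.4269 0.2408; 0.2408 1.2672]
P' = Q + AᵀP(A−BK) = [10.4269 3.2408; 3.2408 10.2672]
tr(P') = 20.6941

20.6941


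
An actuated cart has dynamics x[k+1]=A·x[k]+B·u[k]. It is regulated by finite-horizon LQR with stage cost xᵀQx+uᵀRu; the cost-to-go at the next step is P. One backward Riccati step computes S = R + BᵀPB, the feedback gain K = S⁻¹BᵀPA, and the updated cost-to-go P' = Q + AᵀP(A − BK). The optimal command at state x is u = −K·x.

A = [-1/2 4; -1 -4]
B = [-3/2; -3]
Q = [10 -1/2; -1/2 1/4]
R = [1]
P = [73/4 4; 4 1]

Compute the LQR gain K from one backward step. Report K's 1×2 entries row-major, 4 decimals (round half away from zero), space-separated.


BᵀP = [-39.3750 -9.0000]
S = R + BᵀPB = [1] + [86.0625] = [87.0625]
BᵀPA = [28.6875 -121.5000]
K = S⁻¹·BᵀPA = [0.3295 -1.3955]
A−BK = [-0.0057 1.9067; -0.0115 -8.1866]
AᵀP(A−BK) = [0.1098 -0.4652; -0.4652 10.4408]
P' = Q + AᵀP(A−BK) = [10.1098 -0.9652; -0.9652 10.6908]
tr(P') = 20.8006

0.3295 -1.3955


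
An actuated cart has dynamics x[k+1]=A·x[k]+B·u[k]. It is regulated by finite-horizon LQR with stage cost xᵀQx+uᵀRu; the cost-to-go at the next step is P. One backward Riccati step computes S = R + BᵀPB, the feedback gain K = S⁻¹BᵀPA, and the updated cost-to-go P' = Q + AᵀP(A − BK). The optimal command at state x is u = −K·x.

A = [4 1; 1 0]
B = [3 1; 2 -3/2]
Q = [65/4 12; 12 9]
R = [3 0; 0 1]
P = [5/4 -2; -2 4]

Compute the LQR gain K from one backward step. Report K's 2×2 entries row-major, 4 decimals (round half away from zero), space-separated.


0.4781 0.0977 0.6118 0.2648

BᵀP = [-0.2500 2.0000; 4.2500 -8.0000]
S = R + BᵀPB = [3 0; 0 1] + [3.2500 -3.2500; -3.2500 16.2500] = [6.2500 -3.2500; -3.2500 17.2500]
BᵀPA = [1.0000 -0.2500; 9.0000 4.2500]
K = S⁻¹·BᵀPA = [0.4781 0.0977; 0.6118 0.2648]
A−BK = [1.9537 0.4422; 0.9614 0.2018]
AᵀP(A−BK) = [2.0154 0.5193; 0.5193 0.1491]
P' = Q + AᵀP(A−BK) = [18.2654 12.5193; 12.5193 9.1491]
tr(P') = 27.4145


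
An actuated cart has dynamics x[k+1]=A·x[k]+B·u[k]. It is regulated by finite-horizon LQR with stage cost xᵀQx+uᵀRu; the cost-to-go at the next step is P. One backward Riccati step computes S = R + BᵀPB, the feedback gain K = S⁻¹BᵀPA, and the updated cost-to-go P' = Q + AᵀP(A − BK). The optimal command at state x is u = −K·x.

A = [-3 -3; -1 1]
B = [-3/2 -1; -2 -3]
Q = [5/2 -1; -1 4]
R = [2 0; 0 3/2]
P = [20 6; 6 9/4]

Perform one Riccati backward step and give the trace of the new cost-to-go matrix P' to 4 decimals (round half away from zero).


BᵀP = [-42.0000 -13.5000; -38.0000 -12.7500]
S = R + BᵀPB = [2 0; 0 3/2] + [90.0000 82.5000; 82.5000 76.2500] = [92.0000 82.5000; 82.5000 77.7500]
BᵀPA = [139.5000 112.5000; 126.7500 101.2500]
K = S⁻¹·BᵀPA = [1.1226 1.1355; 0.4391 0.0973]
A−BK = [-0.8771 -1.1994; 2.5624 3.5631]
AᵀP(A−BK) = [5.9989 7.0047; 7.0047 8.6464]
P' = Q + AᵀP(A−BK) = [8.4989 6.0047; 6.0047 12.6464]
tr(P') = 21.1453

21.1453


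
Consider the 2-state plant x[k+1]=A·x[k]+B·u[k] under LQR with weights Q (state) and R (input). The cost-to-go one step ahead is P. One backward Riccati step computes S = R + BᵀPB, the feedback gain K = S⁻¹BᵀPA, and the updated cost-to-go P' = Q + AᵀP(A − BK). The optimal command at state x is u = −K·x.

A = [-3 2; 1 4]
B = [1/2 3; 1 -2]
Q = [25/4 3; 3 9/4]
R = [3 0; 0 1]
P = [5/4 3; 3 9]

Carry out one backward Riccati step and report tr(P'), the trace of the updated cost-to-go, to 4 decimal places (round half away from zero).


BᵀP = [3.6250 10.5000; -2.2500 -9.0000]
S = R + BᵀPB = [3 0; 0 1] + [12.3125 -10.1250; -10.1250 11.2500] = [15.3125 -10.1250; -10.1250 12.2500]
BᵀPA = [-0.3750 49.2500; -2.2500 -40.5000]
K = S⁻¹·BᵀPA = [-0.3218 2.2719; -0.4497 -1.4284]
A−BK = [-1.4901 5.1492; 0.4225 -1.1286]
AᵀP(A−BK) = [1.1176 -3.8619; -3.8619 27.2623]
P' = Q + AᵀP(A−BK) = [7.3676 -0.8619; -0.8619 29.5123]
tr(P') = 36.8799

36.8799


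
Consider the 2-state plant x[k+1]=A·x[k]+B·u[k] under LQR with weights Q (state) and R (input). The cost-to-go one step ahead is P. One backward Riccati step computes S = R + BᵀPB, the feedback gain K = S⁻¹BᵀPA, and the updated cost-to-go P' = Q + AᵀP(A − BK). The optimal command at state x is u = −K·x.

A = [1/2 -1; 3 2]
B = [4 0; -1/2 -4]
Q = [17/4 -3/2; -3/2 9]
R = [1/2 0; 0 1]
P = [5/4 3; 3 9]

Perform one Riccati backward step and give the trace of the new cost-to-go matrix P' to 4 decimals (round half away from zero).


14.0765

BᵀP = [3.5000 7.5000; -12.0000 -36.0000]
S = R + BᵀPB = [1/2 0; 0 1] + [10.2500 -30.0000; -30.0000 144.0000] = [10.7500 -30.0000; -30.0000 145.0000]
BᵀPA = [24.2500 11.5000; -114.0000 -60.0000]
K = S⁻¹·BᵀPA = [0.1461 -0.2011; -0.7560 -0.4554]
A−BK = [-0.0844 -0.1954; 0.0491 0.0778]
AᵀP(A−BK) = [0.5879 0.3361; 0.3361 0.2386]
P' = Q + AᵀP(A−BK) = [4.8379 -1.1639; -1.1639 9.2386]
tr(P') = 14.0765


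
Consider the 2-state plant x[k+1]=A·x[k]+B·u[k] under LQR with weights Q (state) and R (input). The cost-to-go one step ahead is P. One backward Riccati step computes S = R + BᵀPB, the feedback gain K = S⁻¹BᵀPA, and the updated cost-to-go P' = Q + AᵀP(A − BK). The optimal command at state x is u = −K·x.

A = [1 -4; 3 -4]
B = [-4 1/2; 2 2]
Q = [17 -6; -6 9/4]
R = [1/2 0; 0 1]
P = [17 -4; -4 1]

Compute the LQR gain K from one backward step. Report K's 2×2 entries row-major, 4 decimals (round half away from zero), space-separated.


BᵀP = [-76.0000 18.0000; 0.5000 0.0000]
S = R + BᵀPB = [1/2 0; 0 1] + [340.0000 -2.0000; -2.0000 0.2500] = [340.5000 -2.0000; -2.0000 1.2500]
BᵀPA = [-22.0000 232.0000; 0.5000 -2.0000]
K = S⁻¹·BᵀPA = [-0.0629 0.6783; 0.2994 -0.5147]
A−BK = [0.5989 -1.0294; 2.5268 -4.3273]
AᵀP(A−BK) = [0.4675 -0.8194; -0.8194 1.5986]
P' = Q + AᵀP(A−BK) = [17.4675 -6.8194; -6.8194 3.8486]
tr(P') = 21.3161

-0.0629 0.6783 0.2994 -0.5147


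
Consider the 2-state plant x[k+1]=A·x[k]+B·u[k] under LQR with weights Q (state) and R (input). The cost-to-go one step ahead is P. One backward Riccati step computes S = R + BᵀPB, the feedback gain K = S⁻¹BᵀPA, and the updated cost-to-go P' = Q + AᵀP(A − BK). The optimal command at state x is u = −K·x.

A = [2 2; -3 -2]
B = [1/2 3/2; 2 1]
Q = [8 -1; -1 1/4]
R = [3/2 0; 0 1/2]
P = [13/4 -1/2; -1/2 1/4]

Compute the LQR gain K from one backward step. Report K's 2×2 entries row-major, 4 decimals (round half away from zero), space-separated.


-0.6459 -0.4835 1.6788 1.5732

BᵀP = [0.6250 0.2500; 4.3750 -0.5000]
S = R + BᵀPB = [3/2 0; 0 1/2] + [0.8125 1.1875; 1.1875 6.0625] = [2.3125 1.1875; 1.1875 6.5625]
BᵀPA = [0.5000 0.7500; 10.2500 9.7500]
K = S⁻¹·BᵀPA = [-0.6459 -0.4835; 1.6788 1.5732]
A−BK = [-0.1952 -0.1180; -3.3871 -2.6061]
AᵀP(A−BK) = [4.3655 3.6163; 3.6163 3.0238]
P' = Q + AᵀP(A−BK) = [12.3655 2.6163; 2.6163 3.2738]
tr(P') = 15.6393


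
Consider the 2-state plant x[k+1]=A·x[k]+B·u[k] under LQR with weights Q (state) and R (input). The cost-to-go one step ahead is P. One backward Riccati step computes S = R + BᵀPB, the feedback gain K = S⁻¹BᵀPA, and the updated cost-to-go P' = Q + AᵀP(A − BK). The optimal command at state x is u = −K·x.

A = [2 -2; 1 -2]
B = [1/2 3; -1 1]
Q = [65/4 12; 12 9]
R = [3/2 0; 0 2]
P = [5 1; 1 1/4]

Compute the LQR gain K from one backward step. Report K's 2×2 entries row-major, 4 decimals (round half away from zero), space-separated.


BᵀP = [1.5000 0.2500; 16.0000 3.2500]
S = R + BᵀPB = [3/2 0; 0 2] + [0.5000 4.7500; 4.7500 51.2500] = [2.0000 4.7500; 4.7500 53.2500]
BᵀPA = [3.2500 -3.5000; 35.2500 -38.5000]
K = S⁻¹·BᵀPA = [0.0670 -0.0417; 0.6560 -0.7193]
A−BK = [-0.0015 0.1787; 0.4110 -1.3224]
AᵀP(A−BK) = [0.9084 -1.0097; -1.0097 1.1616]
P' = Q + AᵀP(A−BK) = [17.1584 10.9903; 10.9903 10.1616]
tr(P') = 27.3200

0.0670 -0.0417 0.6560 -0.7193


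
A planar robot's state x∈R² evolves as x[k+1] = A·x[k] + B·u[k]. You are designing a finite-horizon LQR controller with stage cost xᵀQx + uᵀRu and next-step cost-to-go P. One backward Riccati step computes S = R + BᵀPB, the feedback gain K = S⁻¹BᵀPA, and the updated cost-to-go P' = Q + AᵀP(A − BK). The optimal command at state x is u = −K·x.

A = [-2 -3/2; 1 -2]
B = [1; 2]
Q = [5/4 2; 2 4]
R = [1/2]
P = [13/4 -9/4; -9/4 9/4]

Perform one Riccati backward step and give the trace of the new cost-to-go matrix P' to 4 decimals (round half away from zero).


BᵀP = [-1.2500 2.2500]
S = R + BᵀPB = [1/2] + [3.2500] = [3.7500]
BᵀPA = [4.7500 -2.6250]
K = S⁻¹·BᵀPA = [1.2667 -0.7000]
A−BK = [-3.2667 -0.8000; -1.5333 -0.6000]
AᵀP(A−BK) = [18.2333 2.9500; 2.9500 0.9750]
P' = Q + AᵀP(A−BK) = [19.4833 4.9500; 4.9500 4.9750]
tr(P') = 24.4583

24.4583


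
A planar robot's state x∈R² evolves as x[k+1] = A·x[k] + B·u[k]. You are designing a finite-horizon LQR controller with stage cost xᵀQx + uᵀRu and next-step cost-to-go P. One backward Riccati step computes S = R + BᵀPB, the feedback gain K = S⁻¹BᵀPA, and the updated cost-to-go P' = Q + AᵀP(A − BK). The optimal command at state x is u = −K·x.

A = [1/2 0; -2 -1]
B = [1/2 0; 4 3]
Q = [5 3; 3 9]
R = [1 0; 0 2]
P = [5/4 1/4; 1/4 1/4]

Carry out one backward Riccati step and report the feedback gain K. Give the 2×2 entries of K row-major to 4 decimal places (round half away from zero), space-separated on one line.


-0.1498 -0.1457 -0.1457 -0.0607

BᵀP = [1.6250 1.1250; 0.7500 0.7500]
S = R + BᵀPB = [1 0; 0 2] + [5.3125 3.3750; 3.3750 2.2500] = [6.3125 3.3750; 3.3750 4.2500]
BᵀPA = [-1.4375 -1.1250; -1.1250 -0.7500]
K = S⁻¹·BᵀPA = [-0.1498 -0.1457; -0.1457 -0.0607]
A−BK = [0.5749 0.0729; -0.9636 -0.2348]
AᵀP(A−BK) = [0.4332 0.0972; 0.0972 0.0405]
P' = Q + AᵀP(A−BK) = [5.4332 3.0972; 3.0972 9.0405]
tr(P') = 14.4737


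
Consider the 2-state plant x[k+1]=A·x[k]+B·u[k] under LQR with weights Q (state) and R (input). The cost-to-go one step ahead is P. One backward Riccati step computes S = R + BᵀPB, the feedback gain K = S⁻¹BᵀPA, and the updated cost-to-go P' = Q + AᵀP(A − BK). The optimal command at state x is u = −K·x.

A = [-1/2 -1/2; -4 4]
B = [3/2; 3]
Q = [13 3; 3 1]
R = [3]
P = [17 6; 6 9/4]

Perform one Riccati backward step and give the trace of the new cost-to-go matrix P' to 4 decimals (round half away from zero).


BᵀP = [43.5000 15.7500]
S = R + BᵀPB = [3] + [112.5000] = [115.5000]
BᵀPA = [-84.7500 41.2500]
K = S⁻¹·BᵀPA = [-0.7338 0.3571]
A−BK = [0.6006 -1.0357; -1.7987 2.9286]
AᵀP(A−BK) = [2.0633 -1.4821; -1.4821 1.5179]
P' = Q + AᵀP(A−BK) = [15.0633 1.5179; 1.5179 2.5179]
tr(P') = 17.5812

17.5812


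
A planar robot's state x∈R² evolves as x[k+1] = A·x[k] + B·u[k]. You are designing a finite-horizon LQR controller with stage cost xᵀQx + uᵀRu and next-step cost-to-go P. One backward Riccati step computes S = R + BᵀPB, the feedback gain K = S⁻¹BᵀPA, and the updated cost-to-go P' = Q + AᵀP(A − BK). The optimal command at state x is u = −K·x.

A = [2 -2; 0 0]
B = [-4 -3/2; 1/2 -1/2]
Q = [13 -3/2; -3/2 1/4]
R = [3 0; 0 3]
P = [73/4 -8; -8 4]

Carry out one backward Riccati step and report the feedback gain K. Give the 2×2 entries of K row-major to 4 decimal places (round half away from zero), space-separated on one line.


-0.4261 0.4261 -0.1445 0.1445

BᵀP = [-77.0000 34.0000; -23.3750 10.0000]
S = R + BᵀPB = [3 0; 0 3] + [325.0000 98.5000; 98.5000 30.0625] = [328.0000 98.5000; 98.5000 33.0625]
BᵀPA = [-154.0000 154.0000; -46.7500 46.7500]
K = S⁻¹·BᵀPA = [-0.4261 0.4261; -0.1445 0.1445]
A−BK = [0.0788 -0.0788; 0.1408 -0.1408]
AᵀP(A−BK) = [0.6225 -0.6225; -0.6225 0.6225]
P' = Q + AᵀP(A−BK) = [13.6225 -2.1225; -2.1225 0.8725]
tr(P') = 14.4949


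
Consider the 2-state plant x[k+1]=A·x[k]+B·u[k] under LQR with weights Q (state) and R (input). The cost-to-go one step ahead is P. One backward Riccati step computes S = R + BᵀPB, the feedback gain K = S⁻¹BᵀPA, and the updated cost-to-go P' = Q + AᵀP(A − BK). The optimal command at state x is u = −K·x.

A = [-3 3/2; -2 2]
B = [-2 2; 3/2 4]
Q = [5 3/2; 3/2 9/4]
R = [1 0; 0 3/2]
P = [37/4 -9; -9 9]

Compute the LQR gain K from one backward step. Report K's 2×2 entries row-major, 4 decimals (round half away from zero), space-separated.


0.5182 -0.0565 -0.4059 0.3443

BᵀP = [-32.0000 31.5000; -17.5000 18.0000]
S = R + BᵀPB = [1 0; 0 3/2] + [111.2500 62.0000; 62.0000 37.0000] = [112.2500 62.0000; 62.0000 38.5000]
BᵀPA = [33.0000 15.0000; 16.5000 9.7500]
K = S⁻¹·BᵀPA = [0.5182 -0.0565; -0.4059 0.3443]
A−BK = [-1.1518 0.6984; -1.1536 0.7077]
AᵀP(A−BK) = [0.8474 -0.4402; -0.4402 0.3037]
P' = Q + AᵀP(A−BK) = [5.8474 1.0598; 1.0598 2.5537]
tr(P') = 8.4011


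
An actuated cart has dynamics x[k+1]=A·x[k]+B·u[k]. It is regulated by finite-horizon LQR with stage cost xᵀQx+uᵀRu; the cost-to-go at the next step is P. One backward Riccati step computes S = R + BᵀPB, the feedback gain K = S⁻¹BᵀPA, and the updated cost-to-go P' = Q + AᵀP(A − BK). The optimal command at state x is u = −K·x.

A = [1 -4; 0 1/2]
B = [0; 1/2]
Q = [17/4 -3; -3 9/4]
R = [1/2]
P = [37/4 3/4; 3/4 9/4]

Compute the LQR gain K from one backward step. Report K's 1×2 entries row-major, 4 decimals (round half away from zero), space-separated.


0.3529 -0.8824

BᵀP = [0.3750 1.1250]
S = R + BᵀPB = [1/2] + [0.5625] = [1.0625]
BᵀPA = [0.3750 -0.9375]
K = S⁻¹·BᵀPA = [0.3529 -0.8824]
A−BK = [1.0000 -4.0000; -0.1765 0.9412]
AᵀP(A−BK) = [9.1176 -36.2941; -36.2941 144.7353]
P' = Q + AᵀP(A−BK) = [13.3676 -39.2941; -39.2941 146.9853]
tr(P') = 160.3529


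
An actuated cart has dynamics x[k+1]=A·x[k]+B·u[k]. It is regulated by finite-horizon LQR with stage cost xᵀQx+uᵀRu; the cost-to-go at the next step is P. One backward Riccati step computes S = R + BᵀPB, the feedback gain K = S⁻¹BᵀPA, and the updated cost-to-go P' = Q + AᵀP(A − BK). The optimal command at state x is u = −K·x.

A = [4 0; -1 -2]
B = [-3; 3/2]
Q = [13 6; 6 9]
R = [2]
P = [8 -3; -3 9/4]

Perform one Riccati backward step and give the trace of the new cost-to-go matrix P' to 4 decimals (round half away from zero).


28.8969

BᵀP = [-28.5000 12.3750]
S = R + BᵀPB = [2] + [104.0625] = [106.0625]
BᵀPA = [-126.3750 -24.7500]
K = S⁻¹·BᵀPA = [-1.1915 -0.2334]
A−BK = [0.4255 -0.7001; 0.7873 -1.6500]
AᵀP(A−BK) = [3.6724 -0.9900; -0.9900 3.2245]
P' = Q + AᵀP(A−BK) = [16.6724 5.0100; 5.0100 12.2245]
tr(P') = 28.8969


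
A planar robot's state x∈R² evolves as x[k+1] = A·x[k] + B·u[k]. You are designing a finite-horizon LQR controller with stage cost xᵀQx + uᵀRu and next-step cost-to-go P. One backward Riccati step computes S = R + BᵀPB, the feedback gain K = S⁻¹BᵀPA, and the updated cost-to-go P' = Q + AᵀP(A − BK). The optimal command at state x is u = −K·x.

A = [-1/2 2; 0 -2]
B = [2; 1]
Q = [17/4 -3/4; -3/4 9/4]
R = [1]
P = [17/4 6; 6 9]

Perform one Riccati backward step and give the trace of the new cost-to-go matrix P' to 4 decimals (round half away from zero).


8.2181

BᵀP = [14.5000 21.0000]
S = R + BᵀPB = [1] + [50.0000] = [51.0000]
BᵀPA = [-7.2500 -13.0000]
K = S⁻¹·BᵀPA = [-0.1422 -0.2549]
A−BK = [-0.2157 2.5098; 0.1422 -1.7451]
AᵀP(A−BK) = [0.0319 -0.0980; -0.0980 1.6863]
P' = Q + AᵀP(A−BK) = [4.2819 -0.8480; -0.8480 3.9363]
tr(P') = 8.2181


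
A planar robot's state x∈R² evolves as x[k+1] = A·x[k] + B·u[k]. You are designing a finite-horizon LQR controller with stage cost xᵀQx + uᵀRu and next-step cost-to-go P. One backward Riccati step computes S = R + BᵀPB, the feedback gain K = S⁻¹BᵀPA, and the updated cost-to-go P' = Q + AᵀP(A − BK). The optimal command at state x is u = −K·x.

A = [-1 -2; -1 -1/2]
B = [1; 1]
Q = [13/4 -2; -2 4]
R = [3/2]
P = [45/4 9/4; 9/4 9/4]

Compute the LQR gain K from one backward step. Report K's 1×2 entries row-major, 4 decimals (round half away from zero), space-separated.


BᵀP = [13.5000 4.5000]
S = R + BᵀPB = [3/2] + [18.0000] = [19.5000]
BᵀPA = [-18.0000 -29.2500]
K = S⁻¹·BᵀPA = [-0.9231 -1.5000]
A−BK = [-0.0769 -0.5000; -0.0769 1.0000]
AᵀP(A−BK) = [1.3846 2.2500; 2.2500 6.1875]
P' = Q + AᵀP(A−BK) = [4.6346 0.2500; 0.2500 10.1875]
tr(P') = 14.8221

-0.9231 -1.5000


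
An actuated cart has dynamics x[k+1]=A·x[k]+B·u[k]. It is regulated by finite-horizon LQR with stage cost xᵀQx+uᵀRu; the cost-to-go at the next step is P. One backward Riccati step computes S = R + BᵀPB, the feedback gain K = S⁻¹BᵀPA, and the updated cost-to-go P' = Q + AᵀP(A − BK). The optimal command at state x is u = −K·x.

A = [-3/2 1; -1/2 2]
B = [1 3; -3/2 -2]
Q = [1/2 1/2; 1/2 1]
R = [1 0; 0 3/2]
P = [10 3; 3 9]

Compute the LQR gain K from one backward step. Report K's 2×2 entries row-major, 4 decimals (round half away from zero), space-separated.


BᵀP = [5.5000 -10.5000; 24.0000 -9.0000]
S = R + BᵀPB = [1 0; 0 3/2] + [21.2500 37.5000; 37.5000 90.0000] = [22.2500 37.5000; 37.5000 91.5000]
BᵀPA = [-3.0000 -15.5000; -31.5000 6.0000]
K = S⁻¹·BᵀPA = [1.4401 -2.6099; -0.9345 1.1352]
A−BK = [-0.1367 0.2043; -0.2088 0.3556]
AᵀP(A−BK) = [4.1342 -6.5709; -6.5709 10.7356]
P' = Q + AᵀP(A−BK) = [4.6342 -6.0709; -6.0709 11.7356]
tr(P') = 16.3697

1.4401 -2.6099 -0.9345 1.1352


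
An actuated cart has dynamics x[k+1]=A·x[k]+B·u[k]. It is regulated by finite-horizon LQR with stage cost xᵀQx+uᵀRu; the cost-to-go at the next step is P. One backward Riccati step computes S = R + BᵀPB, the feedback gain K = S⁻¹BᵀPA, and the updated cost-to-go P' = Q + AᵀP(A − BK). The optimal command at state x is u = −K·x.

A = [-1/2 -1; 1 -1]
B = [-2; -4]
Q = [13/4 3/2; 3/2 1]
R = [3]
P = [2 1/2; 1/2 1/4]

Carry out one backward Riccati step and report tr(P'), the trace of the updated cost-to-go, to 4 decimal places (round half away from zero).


4.9239

BᵀP = [-6.0000 -2.0000]
S = R + BᵀPB = [3] + [20.0000] = [23.0000]
BᵀPA = [1.0000 8.0000]
K = S⁻¹·BᵀPA = [0.0435 0.3478]
A−BK = [-0.4130 -0.3043; 1.1739 0.3913]
AᵀP(A−BK) = [0.2065 0.1522; 0.1522 0.4674]
P' = Q + AᵀP(A−BK) = [3.4565 1.6522; 1.6522 1.4674]
tr(P') = 4.9239


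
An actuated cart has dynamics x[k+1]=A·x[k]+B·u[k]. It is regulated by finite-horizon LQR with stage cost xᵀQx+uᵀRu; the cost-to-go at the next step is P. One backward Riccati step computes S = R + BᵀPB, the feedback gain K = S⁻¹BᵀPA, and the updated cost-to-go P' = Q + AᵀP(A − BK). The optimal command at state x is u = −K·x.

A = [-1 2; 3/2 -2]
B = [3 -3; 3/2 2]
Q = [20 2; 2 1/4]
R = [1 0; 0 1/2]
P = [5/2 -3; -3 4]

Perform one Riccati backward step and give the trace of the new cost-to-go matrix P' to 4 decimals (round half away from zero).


20.8047

BᵀP = [3.0000 -3.0000; -13.5000 17.0000]
S = R + BᵀPB = [1 0; 0 1/2] + [4.5000 -15.0000; -15.0000 74.5000] = [5.5000 -15.0000; -15.0000 75.0000]
BᵀPA = [-7.5000 12.0000; 39.0000 -61.0000]
K = S⁻¹·BᵀPA = [0.1200 -0.0800; 0.5440 -0.8293]
A−BK = [0.2720 -0.2480; 0.2320 -0.2213]
AᵀP(A−BK) = [0.1840 -0.2560; -0.2560 0.3707]
P' = Q + AᵀP(A−BK) = [20.1840 1.7440; 1.7440 0.6207]
tr(P') = 20.8047


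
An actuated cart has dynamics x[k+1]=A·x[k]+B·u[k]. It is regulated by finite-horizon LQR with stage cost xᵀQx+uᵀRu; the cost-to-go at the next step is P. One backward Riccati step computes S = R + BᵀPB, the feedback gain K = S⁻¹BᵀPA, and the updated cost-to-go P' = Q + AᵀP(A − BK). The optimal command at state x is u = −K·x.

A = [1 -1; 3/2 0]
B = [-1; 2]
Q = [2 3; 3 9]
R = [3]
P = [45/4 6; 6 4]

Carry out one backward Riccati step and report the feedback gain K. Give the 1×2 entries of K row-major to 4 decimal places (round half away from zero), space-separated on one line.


BᵀP = [0.7500 2.0000]
S = R + BᵀPB = [3] + [3.2500] = [6.2500]
BᵀPA = [3.7500 -0.7500]
K = S⁻¹·BᵀPA = [0.6000 -0.1200]
A−BK = [1.6000 -1.1200; 0.3000 0.2400]
AᵀP(A−BK) = [36.0000 -19.8000; -19.8000 11.1600]
P' = Q + AᵀP(A−BK) = [38.0000 -16.8000; -16.8000 20.1600]
tr(P') = 58.1600

0.6000 -0.1200
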